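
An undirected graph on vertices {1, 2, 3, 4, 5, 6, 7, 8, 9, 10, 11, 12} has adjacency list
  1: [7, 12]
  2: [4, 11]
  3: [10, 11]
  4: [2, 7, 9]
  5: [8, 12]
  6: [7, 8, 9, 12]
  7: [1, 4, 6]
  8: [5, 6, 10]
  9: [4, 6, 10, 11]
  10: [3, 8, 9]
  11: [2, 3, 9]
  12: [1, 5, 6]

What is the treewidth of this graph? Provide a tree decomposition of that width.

The largest bag has 4 vertices, giving width 3; this decomposition certifies tw(G) ≤ 3. For the lower bound: the 4 vertex sets {1,5,12}, {8}, {6}, {4,7,9,10} are disjoint, each induces a connected subgraph, and every pair is joined by at least one edge of G. Contracting each set to a single vertex therefore yields K_{4} as a minor, and since treewidth is minor-monotone, tw(G) ≥ tw(K_{4}) = 3. Therefore the treewidth is 3.

Treewidth 3.
One optimal decomposition is:
Bags: B1 = {1, 5, 8, 12}  B2 = {1, 6, 8, 12}  B3 = {1, 6, 7, 8}  B4 = {6, 7, 8, 10}  B5 = {6, 7, 9, 10}  B6 = {4, 7, 9, 10}  B7 = {3, 4, 9, 10}  B8 = {3, 4, 9, 11}  B9 = {2, 3, 4, 11}
Tree: B1–B2, B2–B3, B3–B4, B4–B5, B5–B6, B6–B7, B7–B8, B8–B9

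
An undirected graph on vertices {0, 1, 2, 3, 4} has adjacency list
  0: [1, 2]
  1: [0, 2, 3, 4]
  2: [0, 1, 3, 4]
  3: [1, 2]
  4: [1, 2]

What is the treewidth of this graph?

A width-2 tree decomposition is:
Bags: B1 = {1, 2, 4}  B2 = {0, 1, 2}  B3 = {1, 2, 3}
Tree: B1–B2, B2–B3
The largest bag has 3 vertices, giving width 2; this decomposition certifies tw(G) ≤ 2. On the other hand G contains the 3-clique {0, 1, 2}. A clique must lie in a single bag of any decomposition, so no decomposition can have width below 2. Therefore the treewidth is 2.

2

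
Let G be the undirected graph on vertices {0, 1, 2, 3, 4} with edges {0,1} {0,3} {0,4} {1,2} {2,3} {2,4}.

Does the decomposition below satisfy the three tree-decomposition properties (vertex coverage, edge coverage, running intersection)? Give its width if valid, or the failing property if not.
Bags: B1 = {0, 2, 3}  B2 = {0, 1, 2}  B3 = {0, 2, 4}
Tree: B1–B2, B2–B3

Checking the three conditions: (i) the bags cover all of {0, 1, 2, 3, 4}; (ii) for each edge, some bag contains both endpoints; (iii) the bags containing any fixed vertex form a subtree. All hold, so the decomposition is valid with width 3 − 1 = 2.

Yes; width 2.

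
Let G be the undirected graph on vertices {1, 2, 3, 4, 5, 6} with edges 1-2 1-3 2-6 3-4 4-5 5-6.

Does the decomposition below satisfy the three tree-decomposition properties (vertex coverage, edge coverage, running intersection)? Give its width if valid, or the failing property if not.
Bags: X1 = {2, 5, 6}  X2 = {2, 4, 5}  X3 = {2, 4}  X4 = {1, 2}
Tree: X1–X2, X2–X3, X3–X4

No — vertex 3 appears in no bag.

A tree decomposition must satisfy three properties: every vertex lies in some bag; for every edge, both endpoints lie together in some bag; and for every vertex, the bags containing it form a connected subtree. Here vertex 3 appears in no bag, so the decomposition is invalid.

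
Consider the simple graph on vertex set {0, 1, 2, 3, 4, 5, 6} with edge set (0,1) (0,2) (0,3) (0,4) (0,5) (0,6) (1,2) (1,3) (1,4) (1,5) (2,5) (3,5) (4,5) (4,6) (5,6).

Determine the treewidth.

A width-3 tree decomposition is:
Bags: B1 = {0, 1, 3, 5}  B2 = {0, 1, 4, 5}  B3 = {0, 1, 2, 5}  B4 = {0, 4, 5, 6}
Tree: B1–B2, B1–B3, B2–B4
Every bag has size at most 4, so the width is 4 − 1 = 3 and tw(G) ≤ 3. On the other hand G contains the 4-clique {0, 1, 2, 5}. A clique must lie in a single bag of any decomposition, so no decomposition can have width below 3. The upper and lower bounds meet at 3, so that is the treewidth.

3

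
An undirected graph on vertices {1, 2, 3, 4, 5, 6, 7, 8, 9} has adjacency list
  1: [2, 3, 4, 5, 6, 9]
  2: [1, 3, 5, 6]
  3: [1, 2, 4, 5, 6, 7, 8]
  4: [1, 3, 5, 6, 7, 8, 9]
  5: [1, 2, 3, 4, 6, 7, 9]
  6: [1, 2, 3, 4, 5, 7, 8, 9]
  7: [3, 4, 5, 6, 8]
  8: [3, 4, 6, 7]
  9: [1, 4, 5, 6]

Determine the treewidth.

4

A width-4 tree decomposition is:
Bags: B1 = {3, 4, 5, 6, 7}  B2 = {3, 4, 6, 7, 8}  B3 = {1, 3, 4, 5, 6}  B4 = {1, 2, 3, 5, 6}  B5 = {1, 4, 5, 6, 9}
Tree: B1–B2, B1–B3, B3–B4, B3–B5
Each bag holds 5 vertices, so the decomposition has width 4, which upper-bounds the treewidth. For the lower bound, the 5 vertices {1, 4, 5, 6, 9} are pairwise adjacent, and any tree decomposition puts a clique entirely inside one bag — forcing width ≥ 4. Therefore the treewidth is 4.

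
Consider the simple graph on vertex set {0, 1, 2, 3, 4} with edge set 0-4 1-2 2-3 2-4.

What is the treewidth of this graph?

A width-1 tree decomposition is:
Bags: B1 = {2, 3}  B2 = {1, 2}  B3 = {2, 4}  B4 = {0, 4}
Tree: B1–B2, B2–B3, B3–B4
Every bag has size at most 2, so the width is 2 − 1 = 1 and tw(G) ≤ 1. Any graph with an edge has treewidth ≥ 1, and G has the edge 2–3. The upper and lower bounds meet at 1, so that is the treewidth.

1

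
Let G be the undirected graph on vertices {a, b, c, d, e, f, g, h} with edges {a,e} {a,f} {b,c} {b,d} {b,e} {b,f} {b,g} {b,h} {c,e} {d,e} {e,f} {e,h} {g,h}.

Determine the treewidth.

A width-2 tree decomposition is:
Bags: B1 = {b, e, f}  B2 = {a, e, f}  B3 = {b, e, h}  B4 = {b, c, e}  B5 = {b, g, h}  B6 = {b, d, e}
Tree: B1–B2, B1–B3, B3–B4, B3–B5, B3–B6
Each bag holds 3 vertices, so the decomposition has width 2, which upper-bounds the treewidth. For the lower bound, the 3 vertices {a, e, f} are pairwise adjacent, and any tree decomposition puts a clique entirely inside one bag — forcing width ≥ 2. Hence tw(G) = 2 exactly.

2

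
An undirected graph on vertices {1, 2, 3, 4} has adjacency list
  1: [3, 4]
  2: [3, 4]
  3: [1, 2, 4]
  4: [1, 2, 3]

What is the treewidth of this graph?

2

A width-2 tree decomposition is:
Bags: B1 = {1, 3, 4}  B2 = {2, 3, 4}
Tree: B1–B2
The largest bag has 3 vertices, giving width 2; this decomposition certifies tw(G) ≤ 2. For the lower bound, the 3 vertices {1, 3, 4} are pairwise adjacent, and any tree decomposition puts a clique entirely inside one bag — forcing width ≥ 2. Combining the bounds, tw(G) = 2.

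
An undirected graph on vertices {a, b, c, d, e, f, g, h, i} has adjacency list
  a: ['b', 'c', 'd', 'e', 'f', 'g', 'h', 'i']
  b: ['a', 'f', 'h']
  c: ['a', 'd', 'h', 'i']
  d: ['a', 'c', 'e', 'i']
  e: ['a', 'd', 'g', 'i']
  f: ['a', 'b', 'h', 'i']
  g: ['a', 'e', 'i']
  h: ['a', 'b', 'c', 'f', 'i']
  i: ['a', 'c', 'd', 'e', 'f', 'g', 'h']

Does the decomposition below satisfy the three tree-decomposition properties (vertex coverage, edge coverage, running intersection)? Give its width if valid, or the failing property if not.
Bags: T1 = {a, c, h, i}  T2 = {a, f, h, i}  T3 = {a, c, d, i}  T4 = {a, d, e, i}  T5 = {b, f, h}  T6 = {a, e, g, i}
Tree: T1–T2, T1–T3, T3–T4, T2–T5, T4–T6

No — edge (a,b) lies in no bag.

A tree decomposition must satisfy three properties: every vertex lies in some bag; for every edge, both endpoints lie together in some bag; and for every vertex, the bags containing it form a connected subtree. Here edge (a,b) lies in no bag, so the decomposition is invalid.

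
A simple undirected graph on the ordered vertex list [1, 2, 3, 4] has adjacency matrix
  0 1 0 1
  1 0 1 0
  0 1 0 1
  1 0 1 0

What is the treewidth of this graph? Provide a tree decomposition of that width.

Treewidth 2.
One optimal decomposition is:
Bags: B1 = {1, 2, 3}  B2 = {1, 3, 4}
Tree: B1–B2

The largest bag has 3 vertices, giving width 2; this decomposition certifies tw(G) ≤ 2. The edges 1–2–3–4–1 form a cycle, so G is not a tree and its treewidth is at least 2. Therefore the treewidth is 2.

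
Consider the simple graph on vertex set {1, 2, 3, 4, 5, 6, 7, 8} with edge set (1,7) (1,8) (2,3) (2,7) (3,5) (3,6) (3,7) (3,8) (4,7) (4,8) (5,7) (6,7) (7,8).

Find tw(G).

2

A width-2 tree decomposition is:
Bags: B1 = {3, 5, 7}  B2 = {3, 7, 8}  B3 = {3, 6, 7}  B4 = {1, 7, 8}  B5 = {2, 3, 7}  B6 = {4, 7, 8}
Tree: B1–B2, B1–B3, B2–B4, B1–B5, B4–B6
The largest bag has 3 vertices, giving width 2; this decomposition certifies tw(G) ≤ 2. On the other hand G contains the 3-clique {1, 7, 8}. A clique must lie in a single bag of any decomposition, so no decomposition can have width below 2. Combining the bounds, tw(G) = 2.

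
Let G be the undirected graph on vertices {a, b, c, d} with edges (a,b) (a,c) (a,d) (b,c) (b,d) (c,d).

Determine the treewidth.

A width-3 tree decomposition is:
Bags: B1 = {a, b, c, d}
Tree: (single bag)
With just one bag of size 4, the width is 4 − 1 = 3, so tw(G) ≤ 3. For the lower bound, the 4 vertices {a, b, c, d} are pairwise adjacent, and any tree decomposition puts a clique entirely inside one bag — forcing width ≥ 3. The upper and lower bounds meet at 3, so that is the treewidth.

3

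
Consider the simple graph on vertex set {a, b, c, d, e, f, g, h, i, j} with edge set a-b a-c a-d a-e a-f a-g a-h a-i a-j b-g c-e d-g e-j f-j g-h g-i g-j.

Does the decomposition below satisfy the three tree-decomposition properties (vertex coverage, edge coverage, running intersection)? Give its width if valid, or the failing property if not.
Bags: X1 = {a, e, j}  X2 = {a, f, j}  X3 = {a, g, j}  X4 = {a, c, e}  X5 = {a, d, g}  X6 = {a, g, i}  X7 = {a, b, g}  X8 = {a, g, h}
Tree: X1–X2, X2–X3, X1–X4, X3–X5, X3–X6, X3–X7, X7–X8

Yes; width 2.

Vertex coverage: the bags together contain {a, b, c, d, e, f, g, h, i, j}, the full vertex set. Edge coverage: each edge of G has both endpoints in at least one bag. Running intersection: for every vertex, the bags containing it form a connected subtree. All three properties hold, so this is a valid tree decomposition of width max|bag| − 1 = 2, and hence tw(G) ≤ 2.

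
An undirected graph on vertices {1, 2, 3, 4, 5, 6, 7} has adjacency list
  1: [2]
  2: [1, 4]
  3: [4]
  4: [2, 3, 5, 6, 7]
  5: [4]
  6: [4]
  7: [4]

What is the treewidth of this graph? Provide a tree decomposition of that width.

The largest bag has 2 vertices, giving width 1; this decomposition certifies tw(G) ≤ 1. Since G has at least one edge (e.g. 4–2), it is not an edgeless graph, so tw(G) ≥ 1. Hence tw(G) = 1 exactly.

Treewidth 1.
One optimal decomposition is:
Bags: B1 = {2, 4}  B2 = {4, 7}  B3 = {3, 4}  B4 = {4, 6}  B5 = {1, 2}  B6 = {4, 5}
Tree: B1–B2, B1–B3, B1–B4, B1–B5, B4–B6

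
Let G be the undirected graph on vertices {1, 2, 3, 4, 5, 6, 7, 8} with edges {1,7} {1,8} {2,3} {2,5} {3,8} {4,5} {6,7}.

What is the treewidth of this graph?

A width-1 tree decomposition is:
Bags: B1 = {6, 7}  B2 = {1, 7}  B3 = {1, 8}  B4 = {3, 8}  B5 = {2, 3}  B6 = {2, 5}  B7 = {4, 5}
Tree: B1–B2, B2–B3, B3–B4, B4–B5, B5–B6, B6–B7
Every bag has size at most 2, so the width is 2 − 1 = 1 and tw(G) ≤ 1. Since G has at least one edge (e.g. 6–7), it is not an edgeless graph, so tw(G) ≥ 1. Combining the bounds, tw(G) = 1.

1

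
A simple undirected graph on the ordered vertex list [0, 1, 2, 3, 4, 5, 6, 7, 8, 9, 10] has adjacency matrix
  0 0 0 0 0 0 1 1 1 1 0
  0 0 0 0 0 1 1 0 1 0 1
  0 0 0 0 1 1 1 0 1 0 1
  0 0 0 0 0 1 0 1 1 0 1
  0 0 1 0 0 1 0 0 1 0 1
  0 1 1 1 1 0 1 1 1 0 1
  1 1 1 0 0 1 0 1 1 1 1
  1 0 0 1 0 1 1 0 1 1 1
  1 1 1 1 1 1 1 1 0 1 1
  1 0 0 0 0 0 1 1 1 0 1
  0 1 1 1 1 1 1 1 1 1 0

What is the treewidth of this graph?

4

A width-4 tree decomposition is:
Bags: B1 = {5, 6, 7, 8, 10}  B2 = {6, 7, 8, 9, 10}  B3 = {2, 5, 6, 8, 10}  B4 = {0, 6, 7, 8, 9}  B5 = {2, 4, 5, 8, 10}  B6 = {1, 5, 6, 8, 10}  B7 = {3, 5, 7, 8, 10}
Tree: B1–B2, B1–B3, B2–B4, B3–B5, B1–B6, B1–B7
Each bag holds 5 vertices, so the decomposition has width 4, which upper-bounds the treewidth. On the other hand G contains the 5-clique {0, 6, 7, 8, 9}. A clique must lie in a single bag of any decomposition, so no decomposition can have width below 4. The upper and lower bounds meet at 4, so that is the treewidth.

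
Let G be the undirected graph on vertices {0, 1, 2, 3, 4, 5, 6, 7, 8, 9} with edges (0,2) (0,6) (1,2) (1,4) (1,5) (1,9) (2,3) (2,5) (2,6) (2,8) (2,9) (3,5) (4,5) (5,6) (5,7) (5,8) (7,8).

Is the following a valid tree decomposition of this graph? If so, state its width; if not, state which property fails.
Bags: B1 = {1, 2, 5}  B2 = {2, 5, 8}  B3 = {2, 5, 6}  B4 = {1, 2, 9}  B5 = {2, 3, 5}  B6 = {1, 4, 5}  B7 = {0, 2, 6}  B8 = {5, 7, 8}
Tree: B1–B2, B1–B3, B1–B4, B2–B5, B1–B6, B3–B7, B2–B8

Vertex coverage: the bags together contain {0, 1, 2, 3, 4, 5, 6, 7, 8, 9}, the full vertex set. Edge coverage: each edge of G has both endpoints in at least one bag. Running intersection: for every vertex, the bags containing it form a connected subtree. All three properties hold, so this is a valid tree decomposition of width max|bag| − 1 = 2, and hence tw(G) ≤ 2.

Yes; width 2.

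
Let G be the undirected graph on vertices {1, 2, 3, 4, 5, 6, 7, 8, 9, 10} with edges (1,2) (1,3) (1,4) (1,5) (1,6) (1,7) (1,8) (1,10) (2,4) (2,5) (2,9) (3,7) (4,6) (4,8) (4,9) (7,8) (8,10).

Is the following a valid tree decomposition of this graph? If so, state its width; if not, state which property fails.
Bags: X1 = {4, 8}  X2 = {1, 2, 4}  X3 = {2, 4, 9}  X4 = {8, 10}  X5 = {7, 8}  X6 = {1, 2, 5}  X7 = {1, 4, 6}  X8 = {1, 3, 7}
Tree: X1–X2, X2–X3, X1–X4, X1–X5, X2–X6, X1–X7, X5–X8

A tree decomposition must satisfy three properties: every vertex lies in some bag; for every edge, both endpoints lie together in some bag; and for every vertex, the bags containing it form a connected subtree. Here edge (1,8) lies in no bag, so the decomposition is invalid.

No — edge (1,8) lies in no bag.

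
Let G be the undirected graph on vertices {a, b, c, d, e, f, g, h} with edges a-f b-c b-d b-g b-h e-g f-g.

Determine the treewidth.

A width-1 tree decomposition is:
Bags: B1 = {b, g}  B2 = {f, g}  B3 = {b, h}  B4 = {b, d}  B5 = {e, g}  B6 = {a, f}  B7 = {b, c}
Tree: B1–B2, B1–B3, B3–B4, B1–B5, B2–B6, B4–B7
The largest bag has 2 vertices, giving width 1; this decomposition certifies tw(G) ≤ 1. Since G has at least one edge (e.g. g–b), it is not an edgeless graph, so tw(G) ≥ 1. The upper and lower bounds meet at 1, so that is the treewidth.

1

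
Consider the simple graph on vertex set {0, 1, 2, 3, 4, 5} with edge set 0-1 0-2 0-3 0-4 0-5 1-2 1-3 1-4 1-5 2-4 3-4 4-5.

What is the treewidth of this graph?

A width-3 tree decomposition is:
Bags: B1 = {0, 1, 4, 5}  B2 = {0, 1, 2, 4}  B3 = {0, 1, 3, 4}
Tree: B1–B2, B1–B3
The largest bag has 4 vertices, giving width 3; this decomposition certifies tw(G) ≤ 3. Conversely, {0, 1, 2, 4} is a clique of size 4, and the vertices of any clique must share a bag in every tree decomposition; so some bag has ≥ 4 vertices and tw(G) ≥ 3. Therefore the treewidth is 3.

3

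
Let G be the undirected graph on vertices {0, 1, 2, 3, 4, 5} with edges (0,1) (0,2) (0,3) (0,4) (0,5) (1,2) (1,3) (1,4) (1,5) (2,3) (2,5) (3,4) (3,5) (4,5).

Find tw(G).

4

A width-4 tree decomposition is:
Bags: B1 = {0, 1, 2, 3, 5}  B2 = {0, 1, 3, 4, 5}
Tree: B1–B2
Every bag has size at most 5, so the width is 5 − 1 = 4 and tw(G) ≤ 4. On the other hand G contains the 5-clique {0, 1, 2, 3, 5}. A clique must lie in a single bag of any decomposition, so no decomposition can have width below 4. Hence tw(G) = 4 exactly.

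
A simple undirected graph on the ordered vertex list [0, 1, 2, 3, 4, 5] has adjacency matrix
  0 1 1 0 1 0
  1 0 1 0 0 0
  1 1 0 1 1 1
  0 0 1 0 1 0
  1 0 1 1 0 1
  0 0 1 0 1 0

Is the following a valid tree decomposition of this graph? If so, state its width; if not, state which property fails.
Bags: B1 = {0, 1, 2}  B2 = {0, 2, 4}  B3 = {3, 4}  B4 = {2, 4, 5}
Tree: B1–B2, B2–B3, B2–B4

No — edge (2,3) lies in no bag.

A tree decomposition must satisfy three properties: every vertex lies in some bag; for every edge, both endpoints lie together in some bag; and for every vertex, the bags containing it form a connected subtree. Here edge (2,3) lies in no bag, so the decomposition is invalid.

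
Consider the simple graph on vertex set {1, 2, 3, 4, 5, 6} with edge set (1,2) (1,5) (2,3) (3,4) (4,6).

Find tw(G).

1

A width-1 tree decomposition is:
Bags: B1 = {1, 5}  B2 = {1, 2}  B3 = {2, 3}  B4 = {3, 4}  B5 = {4, 6}
Tree: B1–B2, B2–B3, B3–B4, B4–B5
Every bag has size at most 2, so the width is 2 − 1 = 1 and tw(G) ≤ 1. G has an edge, so its treewidth is at least 1. Therefore the treewidth is 1.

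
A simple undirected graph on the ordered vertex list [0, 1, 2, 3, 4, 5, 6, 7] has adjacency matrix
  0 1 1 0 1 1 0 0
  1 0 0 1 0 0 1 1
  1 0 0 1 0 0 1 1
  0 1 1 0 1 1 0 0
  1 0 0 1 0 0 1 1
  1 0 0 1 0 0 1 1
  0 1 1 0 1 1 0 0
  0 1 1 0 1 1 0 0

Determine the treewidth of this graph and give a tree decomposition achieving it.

The largest bag has 5 vertices, giving width 4; this decomposition certifies tw(G) ≤ 4. For the lower bound: the 5 vertex sets {4,6}, {2,7}, {0,5}, {3}, {1} are disjoint, each induces a connected subgraph, and every pair is joined by at least one edge of G. Contracting each set to a single vertex therefore yields K_{5} as a minor, and since treewidth is minor-monotone, tw(G) ≥ tw(K_{5}) = 4. Therefore the treewidth is 4.

Treewidth 4.
Bags: B1 = {0, 3, 4, 6, 7}  B2 = {0, 2, 3, 6, 7}  B3 = {0, 3, 5, 6, 7}  B4 = {0, 1, 3, 6, 7}
Tree: B1–B2, B2–B3, B3–B4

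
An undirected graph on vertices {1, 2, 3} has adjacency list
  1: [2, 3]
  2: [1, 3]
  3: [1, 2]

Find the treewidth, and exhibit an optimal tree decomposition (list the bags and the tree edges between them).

Treewidth 2.
Bags: B1 = {1, 2, 3}
Tree: (single bag)

A single bag containing all 3 vertices is trivially a valid decomposition of width 2. Conversely, {1, 2, 3} is a clique of size 3, and the vertices of any clique must share a bag in every tree decomposition; so some bag has ≥ 3 vertices and tw(G) ≥ 2. Therefore the treewidth is 2.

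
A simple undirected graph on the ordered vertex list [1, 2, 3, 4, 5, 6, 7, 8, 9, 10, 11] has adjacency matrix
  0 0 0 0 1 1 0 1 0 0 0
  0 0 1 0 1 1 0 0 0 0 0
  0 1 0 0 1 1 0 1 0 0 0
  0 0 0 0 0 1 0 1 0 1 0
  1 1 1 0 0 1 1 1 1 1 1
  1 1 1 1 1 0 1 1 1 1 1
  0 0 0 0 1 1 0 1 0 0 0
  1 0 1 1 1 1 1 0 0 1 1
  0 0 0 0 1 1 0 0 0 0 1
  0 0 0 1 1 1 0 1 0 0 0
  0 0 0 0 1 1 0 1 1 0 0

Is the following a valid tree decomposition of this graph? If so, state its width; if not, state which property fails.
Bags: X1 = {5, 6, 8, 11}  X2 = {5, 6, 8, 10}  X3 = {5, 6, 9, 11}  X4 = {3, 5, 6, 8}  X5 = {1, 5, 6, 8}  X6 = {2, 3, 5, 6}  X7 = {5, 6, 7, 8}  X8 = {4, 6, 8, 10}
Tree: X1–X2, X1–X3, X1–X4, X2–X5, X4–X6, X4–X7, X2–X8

Vertex coverage: the bags together contain {1, 2, 3, 4, 5, 6, 7, 8, 9, 10, 11}, the full vertex set. Edge coverage: each edge of G has both endpoints in at least one bag. Running intersection: for every vertex, the bags containing it form a connected subtree. All three properties hold, so this is a valid tree decomposition of width max|bag| − 1 = 3, and hence tw(G) ≤ 3.

Yes; width 3.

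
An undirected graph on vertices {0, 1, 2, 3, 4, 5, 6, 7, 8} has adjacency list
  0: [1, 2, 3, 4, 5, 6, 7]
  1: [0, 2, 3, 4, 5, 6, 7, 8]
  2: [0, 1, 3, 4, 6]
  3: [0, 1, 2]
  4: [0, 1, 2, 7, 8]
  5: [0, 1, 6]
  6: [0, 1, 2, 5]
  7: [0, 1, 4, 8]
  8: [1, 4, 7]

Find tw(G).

3

A width-3 tree decomposition is:
Bags: B1 = {0, 1, 2, 6}  B2 = {0, 1, 2, 4}  B3 = {0, 1, 2, 3}  B4 = {0, 1, 4, 7}  B5 = {1, 4, 7, 8}  B6 = {0, 1, 5, 6}
Tree: B1–B2, B2–B3, B2–B4, B4–B5, B1–B6
Each bag holds 4 vertices, so the decomposition has width 3, which upper-bounds the treewidth. For the lower bound, the 4 vertices {0, 1, 2, 3} are pairwise adjacent, and any tree decomposition puts a clique entirely inside one bag — forcing width ≥ 3. The upper and lower bounds meet at 3, so that is the treewidth.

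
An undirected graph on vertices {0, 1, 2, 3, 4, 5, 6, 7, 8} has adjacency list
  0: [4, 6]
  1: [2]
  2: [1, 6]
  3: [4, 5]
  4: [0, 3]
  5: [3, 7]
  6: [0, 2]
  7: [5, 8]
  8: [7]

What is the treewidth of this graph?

A width-1 tree decomposition is:
Bags: B1 = {1, 2}  B2 = {2, 6}  B3 = {0, 6}  B4 = {0, 4}  B5 = {3, 4}  B6 = {3, 5}  B7 = {5, 7}  B8 = {7, 8}
Tree: B1–B2, B2–B3, B3–B4, B4–B5, B5–B6, B6–B7, B7–B8
Every bag has size at most 2, so the width is 2 − 1 = 1 and tw(G) ≤ 1. Since G has at least one edge (e.g. 1–2), it is not an edgeless graph, so tw(G) ≥ 1. Hence tw(G) = 1 exactly.

1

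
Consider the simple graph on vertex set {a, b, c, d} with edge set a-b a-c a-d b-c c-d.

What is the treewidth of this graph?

2

A width-2 tree decomposition is:
Bags: B1 = {a, c, d}  B2 = {a, b, c}
Tree: B1–B2
Each bag holds 3 vertices, so the decomposition has width 2, which upper-bounds the treewidth. Conversely, {a, c, d} is a clique of size 3, and the vertices of any clique must share a bag in every tree decomposition; so some bag has ≥ 3 vertices and tw(G) ≥ 2. Hence tw(G) = 2 exactly.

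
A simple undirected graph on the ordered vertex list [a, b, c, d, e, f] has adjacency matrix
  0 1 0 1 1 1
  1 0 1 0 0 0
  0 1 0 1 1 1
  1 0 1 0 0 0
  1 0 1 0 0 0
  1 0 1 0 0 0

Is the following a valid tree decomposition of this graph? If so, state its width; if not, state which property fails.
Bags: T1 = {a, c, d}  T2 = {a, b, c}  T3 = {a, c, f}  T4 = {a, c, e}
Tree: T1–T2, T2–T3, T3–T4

Yes; width 2.

Every vertex of G appears in some bag (union = {a, b, c, d, e, f}); every edge is covered by a bag; and for each vertex v the set of bags containing v is connected in the bag tree. The decomposition is therefore valid. The largest bag has 3 vertices, so the width is 2.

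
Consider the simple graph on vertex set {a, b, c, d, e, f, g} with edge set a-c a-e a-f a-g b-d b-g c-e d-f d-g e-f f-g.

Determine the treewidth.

2

A width-2 tree decomposition is:
Bags: B1 = {a, f, g}  B2 = {a, e, f}  B3 = {d, f, g}  B4 = {b, d, g}  B5 = {a, c, e}
Tree: B1–B2, B1–B3, B3–B4, B2–B5
Every bag has size at most 3, so the width is 3 − 1 = 2 and tw(G) ≤ 2. For the lower bound, the 3 vertices {a, c, e} are pairwise adjacent, and any tree decomposition puts a clique entirely inside one bag — forcing width ≥ 2. Hence tw(G) = 2 exactly.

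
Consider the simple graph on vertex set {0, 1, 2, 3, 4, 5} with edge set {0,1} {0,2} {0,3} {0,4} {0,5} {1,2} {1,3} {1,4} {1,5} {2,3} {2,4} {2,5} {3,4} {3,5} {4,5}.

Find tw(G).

5

A width-5 tree decomposition is:
Bags: B1 = {0, 1, 2, 3, 4, 5}
Tree: (single bag)
A single bag containing all 6 vertices is trivially a valid decomposition of width 5. For the lower bound, the 6 vertices {0, 1, 2, 3, 4, 5} are pairwise adjacent, and any tree decomposition puts a clique entirely inside one bag — forcing width ≥ 5. The upper and lower bounds meet at 5, so that is the treewidth.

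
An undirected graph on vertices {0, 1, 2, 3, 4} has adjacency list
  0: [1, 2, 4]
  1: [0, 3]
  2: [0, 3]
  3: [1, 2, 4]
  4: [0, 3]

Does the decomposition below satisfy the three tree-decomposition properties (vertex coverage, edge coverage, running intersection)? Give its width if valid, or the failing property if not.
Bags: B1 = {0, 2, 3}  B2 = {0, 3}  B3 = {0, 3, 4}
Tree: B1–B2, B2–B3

A tree decomposition must satisfy three properties: every vertex lies in some bag; for every edge, both endpoints lie together in some bag; and for every vertex, the bags containing it form a connected subtree. Here vertex 1 appears in no bag, so the decomposition is invalid.

No — vertex 1 appears in no bag.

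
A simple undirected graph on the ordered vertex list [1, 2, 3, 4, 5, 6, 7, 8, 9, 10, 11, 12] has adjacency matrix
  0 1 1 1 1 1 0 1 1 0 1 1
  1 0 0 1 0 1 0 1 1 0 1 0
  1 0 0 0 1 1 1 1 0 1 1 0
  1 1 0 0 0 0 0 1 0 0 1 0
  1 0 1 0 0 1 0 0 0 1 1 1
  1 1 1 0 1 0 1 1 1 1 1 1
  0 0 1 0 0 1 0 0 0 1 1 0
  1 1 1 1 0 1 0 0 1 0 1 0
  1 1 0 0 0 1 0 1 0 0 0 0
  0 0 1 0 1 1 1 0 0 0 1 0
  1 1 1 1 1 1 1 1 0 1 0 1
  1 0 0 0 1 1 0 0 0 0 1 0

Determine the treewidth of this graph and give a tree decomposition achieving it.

Every bag has size at most 5, so the width is 5 − 1 = 4 and tw(G) ≤ 4. Conversely, {1, 2, 4, 8, 11} is a clique of size 5, and the vertices of any clique must share a bag in every tree decomposition; so some bag has ≥ 5 vertices and tw(G) ≥ 4. Hence tw(G) = 4 exactly.

Treewidth 4.
Bags: B1 = {1, 2, 6, 8, 9}  B2 = {1, 2, 6, 8, 11}  B3 = {1, 3, 6, 8, 11}  B4 = {1, 3, 5, 6, 11}  B5 = {3, 5, 6, 10, 11}  B6 = {1, 2, 4, 8, 11}  B7 = {3, 6, 7, 10, 11}  B8 = {1, 5, 6, 11, 12}
Tree: B1–B2, B2–B3, B3–B4, B4–B5, B2–B6, B5–B7, B4–B8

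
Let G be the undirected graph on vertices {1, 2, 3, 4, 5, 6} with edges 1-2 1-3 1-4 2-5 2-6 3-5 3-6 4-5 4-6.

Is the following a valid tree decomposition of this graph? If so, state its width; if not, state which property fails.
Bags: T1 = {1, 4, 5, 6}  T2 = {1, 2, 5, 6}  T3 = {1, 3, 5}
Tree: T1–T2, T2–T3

No — edge (6,3) lies in no bag.

A tree decomposition must satisfy three properties: every vertex lies in some bag; for every edge, both endpoints lie together in some bag; and for every vertex, the bags containing it form a connected subtree. Here edge (6,3) lies in no bag, so the decomposition is invalid.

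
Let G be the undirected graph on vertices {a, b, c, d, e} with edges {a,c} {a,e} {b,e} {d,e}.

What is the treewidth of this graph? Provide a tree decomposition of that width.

Treewidth 1.
Bags: B1 = {b, e}  B2 = {a, e}  B3 = {a, c}  B4 = {d, e}
Tree: B1–B2, B2–B3, B2–B4

Every bag has size at most 2, so the width is 2 − 1 = 1 and tw(G) ≤ 1. Any graph with an edge has treewidth ≥ 1, and G has the edge e–b. Therefore the treewidth is 1.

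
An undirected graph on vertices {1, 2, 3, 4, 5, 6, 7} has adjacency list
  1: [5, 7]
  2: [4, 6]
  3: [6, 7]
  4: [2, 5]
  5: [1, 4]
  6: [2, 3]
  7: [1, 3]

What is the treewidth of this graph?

2

A width-2 tree decomposition is:
Bags: B1 = {2, 4, 6}  B2 = {3, 4, 6}  B3 = {3, 4, 7}  B4 = {1, 4, 7}  B5 = {1, 4, 5}
Tree: B1–B2, B2–B3, B3–B4, B4–B5
Each bag holds 3 vertices, so the decomposition has width 2, which upper-bounds the treewidth. Since 4–2–6–3–7–1–5–4 is a cycle in G, G is not acyclic. Forests are exactly the graphs of treewidth ≤ 1, so tw(G) ≥ 2. Hence tw(G) = 2 exactly.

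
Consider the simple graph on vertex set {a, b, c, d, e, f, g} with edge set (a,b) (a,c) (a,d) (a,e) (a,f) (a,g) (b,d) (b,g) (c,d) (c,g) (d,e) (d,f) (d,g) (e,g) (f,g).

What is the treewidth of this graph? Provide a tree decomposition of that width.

The largest bag has 4 vertices, giving width 3; this decomposition certifies tw(G) ≤ 3. For the lower bound, the 4 vertices {a, d, e, g} are pairwise adjacent, and any tree decomposition puts a clique entirely inside one bag — forcing width ≥ 3. The upper and lower bounds meet at 3, so that is the treewidth.

Treewidth 3.
One such decomposition:
Bags: B1 = {a, c, d, g}  B2 = {a, d, e, g}  B3 = {a, d, f, g}  B4 = {a, b, d, g}
Tree: B1–B2, B2–B3, B3–B4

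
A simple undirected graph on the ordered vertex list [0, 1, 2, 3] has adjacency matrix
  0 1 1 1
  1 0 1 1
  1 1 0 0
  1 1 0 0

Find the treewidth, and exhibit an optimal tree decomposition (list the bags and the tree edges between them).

Every bag has size at most 3, so the width is 3 − 1 = 2 and tw(G) ≤ 2. Conversely, {0, 1, 2} is a clique of size 3, and the vertices of any clique must share a bag in every tree decomposition; so some bag has ≥ 3 vertices and tw(G) ≥ 2. Combining the bounds, tw(G) = 2.

Treewidth 2.
One optimal decomposition is:
Bags: B1 = {0, 1, 2}  B2 = {0, 1, 3}
Tree: B1–B2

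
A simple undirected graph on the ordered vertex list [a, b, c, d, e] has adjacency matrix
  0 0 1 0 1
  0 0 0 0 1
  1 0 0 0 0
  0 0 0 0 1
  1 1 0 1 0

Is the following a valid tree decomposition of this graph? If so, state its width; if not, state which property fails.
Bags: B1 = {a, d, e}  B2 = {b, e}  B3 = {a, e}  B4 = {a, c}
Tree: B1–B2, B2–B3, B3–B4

No — bags containing vertex a are not connected in the tree.

A tree decomposition must satisfy three properties: every vertex lies in some bag; for every edge, both endpoints lie together in some bag; and for every vertex, the bags containing it form a connected subtree. Here bags containing vertex a are not connected in the tree, so the decomposition is invalid.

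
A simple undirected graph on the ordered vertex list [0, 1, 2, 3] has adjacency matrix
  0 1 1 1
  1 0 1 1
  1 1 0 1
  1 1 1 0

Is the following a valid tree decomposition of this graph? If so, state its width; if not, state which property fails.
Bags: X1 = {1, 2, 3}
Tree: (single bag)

A tree decomposition must satisfy three properties: every vertex lies in some bag; for every edge, both endpoints lie together in some bag; and for every vertex, the bags containing it form a connected subtree. Here vertex 0 appears in no bag, so the decomposition is invalid.

No — vertex 0 appears in no bag.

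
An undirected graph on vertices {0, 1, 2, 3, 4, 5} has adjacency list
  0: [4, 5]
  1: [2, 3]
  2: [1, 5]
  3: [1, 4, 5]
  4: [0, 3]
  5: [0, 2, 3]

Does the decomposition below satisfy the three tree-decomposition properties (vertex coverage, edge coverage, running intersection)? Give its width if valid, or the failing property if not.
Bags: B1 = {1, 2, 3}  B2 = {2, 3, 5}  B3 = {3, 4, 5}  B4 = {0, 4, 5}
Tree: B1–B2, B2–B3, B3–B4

Checking the three conditions: (i) the bags cover all of {0, 1, 2, 3, 4, 5}; (ii) for each edge, some bag contains both endpoints; (iii) the bags containing any fixed vertex form a subtree. All hold, so the decomposition is valid with width 3 − 1 = 2.

Yes; width 2.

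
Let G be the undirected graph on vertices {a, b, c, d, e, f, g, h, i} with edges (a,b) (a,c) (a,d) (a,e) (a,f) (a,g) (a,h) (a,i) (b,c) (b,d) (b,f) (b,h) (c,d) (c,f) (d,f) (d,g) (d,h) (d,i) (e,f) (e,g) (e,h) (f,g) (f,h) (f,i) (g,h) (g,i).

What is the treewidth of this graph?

4

A width-4 tree decomposition is:
Bags: B1 = {a, d, f, g, h}  B2 = {a, e, f, g, h}  B3 = {a, b, d, f, h}  B4 = {a, d, f, g, i}  B5 = {a, b, c, d, f}
Tree: B1–B2, B1–B3, B1–B4, B3–B5
Every bag has size at most 5, so the width is 5 − 1 = 4 and tw(G) ≤ 4. Conversely, {a, d, f, g, h} is a clique of size 5, and the vertices of any clique must share a bag in every tree decomposition; so some bag has ≥ 5 vertices and tw(G) ≥ 4. Combining the bounds, tw(G) = 4.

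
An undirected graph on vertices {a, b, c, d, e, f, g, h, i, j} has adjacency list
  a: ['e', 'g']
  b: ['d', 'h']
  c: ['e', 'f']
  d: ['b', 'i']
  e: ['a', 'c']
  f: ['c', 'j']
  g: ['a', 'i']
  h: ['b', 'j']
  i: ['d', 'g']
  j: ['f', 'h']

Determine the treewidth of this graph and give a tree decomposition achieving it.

Every bag has size at most 3, so the width is 3 − 1 = 2 and tw(G) ≤ 2. Since e–a–g–i–d–b–h–j–f–c–e is a cycle in G, G is not acyclic. Forests are exactly the graphs of treewidth ≤ 1, so tw(G) ≥ 2. The upper and lower bounds meet at 2, so that is the treewidth.

Treewidth 2.
Bags: B1 = {a, e, g}  B2 = {e, g, i}  B3 = {d, e, i}  B4 = {b, d, e}  B5 = {b, e, h}  B6 = {e, h, j}  B7 = {e, f, j}  B8 = {c, e, f}
Tree: B1–B2, B2–B3, B3–B4, B4–B5, B5–B6, B6–B7, B7–B8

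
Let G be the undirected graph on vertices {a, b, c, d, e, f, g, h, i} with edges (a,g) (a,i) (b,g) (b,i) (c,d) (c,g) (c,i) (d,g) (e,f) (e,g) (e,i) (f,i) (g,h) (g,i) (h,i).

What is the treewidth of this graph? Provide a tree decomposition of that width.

Treewidth 2.
Bags: B1 = {g, h, i}  B2 = {b, g, i}  B3 = {e, g, i}  B4 = {c, g, i}  B5 = {c, d, g}  B6 = {e, f, i}  B7 = {a, g, i}
Tree: B1–B2, B1–B3, B2–B4, B4–B5, B3–B6, B3–B7

Every bag has size at most 3, so the width is 3 − 1 = 2 and tw(G) ≤ 2. For the lower bound, the 3 vertices {c, d, g} are pairwise adjacent, and any tree decomposition puts a clique entirely inside one bag — forcing width ≥ 2. Therefore the treewidth is 2.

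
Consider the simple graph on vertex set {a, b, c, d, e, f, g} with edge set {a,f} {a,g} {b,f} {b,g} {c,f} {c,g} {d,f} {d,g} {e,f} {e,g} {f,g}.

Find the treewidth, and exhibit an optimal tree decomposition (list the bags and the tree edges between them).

Every bag has size at most 3, so the width is 3 − 1 = 2 and tw(G) ≤ 2. Conversely, {d, f, g} is a clique of size 3, and the vertices of any clique must share a bag in every tree decomposition; so some bag has ≥ 3 vertices and tw(G) ≥ 2. The upper and lower bounds meet at 2, so that is the treewidth.

Treewidth 2.
Bags: B1 = {c, f, g}  B2 = {a, f, g}  B3 = {e, f, g}  B4 = {b, f, g}  B5 = {d, f, g}
Tree: B1–B2, B1–B3, B2–B4, B4–B5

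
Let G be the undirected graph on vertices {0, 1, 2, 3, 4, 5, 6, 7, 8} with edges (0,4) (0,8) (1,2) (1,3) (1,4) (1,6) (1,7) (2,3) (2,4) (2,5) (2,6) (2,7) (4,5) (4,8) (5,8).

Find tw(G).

A width-2 tree decomposition is:
Bags: B1 = {1, 2, 4}  B2 = {2, 4, 5}  B3 = {1, 2, 6}  B4 = {1, 2, 3}  B5 = {4, 5, 8}  B6 = {0, 4, 8}  B7 = {1, 2, 7}
Tree: B1–B2, B1–B3, B3–B4, B2–B5, B5–B6, B4–B7
Every bag has size at most 3, so the width is 3 − 1 = 2 and tw(G) ≤ 2. Conversely, {0, 4, 8} is a clique of size 3, and the vertices of any clique must share a bag in every tree decomposition; so some bag has ≥ 3 vertices and tw(G) ≥ 2. Combining the bounds, tw(G) = 2.

2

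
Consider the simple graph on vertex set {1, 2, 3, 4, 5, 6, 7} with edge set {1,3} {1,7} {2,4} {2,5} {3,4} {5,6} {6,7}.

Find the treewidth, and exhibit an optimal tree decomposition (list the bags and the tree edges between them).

The largest bag has 3 vertices, giving width 2; this decomposition certifies tw(G) ≤ 2. Since 5–2–4–3–1–7–6–5 is a cycle in G, G is not acyclic. Forests are exactly the graphs of treewidth ≤ 1, so tw(G) ≥ 2. The upper and lower bounds meet at 2, so that is the treewidth.

Treewidth 2.
Bags: B1 = {2, 4, 5}  B2 = {3, 4, 5}  B3 = {1, 3, 5}  B4 = {1, 5, 7}  B5 = {5, 6, 7}
Tree: B1–B2, B2–B3, B3–B4, B4–B5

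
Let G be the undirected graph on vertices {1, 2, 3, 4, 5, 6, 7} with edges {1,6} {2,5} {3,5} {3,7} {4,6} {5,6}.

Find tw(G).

A width-1 tree decomposition is:
Bags: B1 = {4, 6}  B2 = {5, 6}  B3 = {1, 6}  B4 = {2, 5}  B5 = {3, 5}  B6 = {3, 7}
Tree: B1–B2, B2–B3, B2–B4, B2–B5, B5–B6
The largest bag has 2 vertices, giving width 1; this decomposition certifies tw(G) ≤ 1. G has an edge, so its treewidth is at least 1. The upper and lower bounds meet at 1, so that is the treewidth.

1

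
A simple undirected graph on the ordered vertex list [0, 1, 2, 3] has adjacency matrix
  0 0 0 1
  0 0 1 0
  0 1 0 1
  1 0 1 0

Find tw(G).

1

A width-1 tree decomposition is:
Bags: B1 = {0, 3}  B2 = {2, 3}  B3 = {1, 2}
Tree: B1–B2, B2–B3
Each bag holds 2 vertices, so the decomposition has width 1, which upper-bounds the treewidth. Any graph with an edge has treewidth ≥ 1, and G has the edge 0–3. The upper and lower bounds meet at 1, so that is the treewidth.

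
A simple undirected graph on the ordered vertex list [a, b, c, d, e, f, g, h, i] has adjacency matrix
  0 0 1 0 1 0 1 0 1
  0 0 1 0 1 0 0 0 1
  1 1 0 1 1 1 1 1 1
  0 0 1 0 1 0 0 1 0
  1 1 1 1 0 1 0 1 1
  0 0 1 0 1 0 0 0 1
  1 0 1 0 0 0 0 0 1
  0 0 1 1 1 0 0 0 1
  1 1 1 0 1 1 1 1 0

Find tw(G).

3

A width-3 tree decomposition is:
Bags: B1 = {c, e, h, i}  B2 = {a, c, e, i}  B3 = {c, d, e, h}  B4 = {b, c, e, i}  B5 = {c, e, f, i}  B6 = {a, c, g, i}
Tree: B1–B2, B1–B3, B2–B4, B1–B5, B2–B6
Every bag has size at most 4, so the width is 4 − 1 = 3 and tw(G) ≤ 3. On the other hand G contains the 4-clique {c, d, e, h}. A clique must lie in a single bag of any decomposition, so no decomposition can have width below 3. Therefore the treewidth is 3.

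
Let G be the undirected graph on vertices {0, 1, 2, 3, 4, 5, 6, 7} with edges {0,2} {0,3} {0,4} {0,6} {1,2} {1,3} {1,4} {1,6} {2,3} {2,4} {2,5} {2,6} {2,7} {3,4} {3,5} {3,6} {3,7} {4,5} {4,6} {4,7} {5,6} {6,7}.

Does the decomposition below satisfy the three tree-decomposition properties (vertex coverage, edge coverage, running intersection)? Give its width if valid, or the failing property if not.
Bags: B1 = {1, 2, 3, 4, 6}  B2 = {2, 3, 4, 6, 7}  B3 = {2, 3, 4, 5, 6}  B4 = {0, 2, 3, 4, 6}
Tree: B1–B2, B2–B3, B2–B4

Yes; width 4.

Vertex coverage: the bags together contain {0, 1, 2, 3, 4, 5, 6, 7}, the full vertex set. Edge coverage: each edge of G has both endpoints in at least one bag. Running intersection: for every vertex, the bags containing it form a connected subtree. All three properties hold, so this is a valid tree decomposition of width max|bag| − 1 = 4, and hence tw(G) ≤ 4.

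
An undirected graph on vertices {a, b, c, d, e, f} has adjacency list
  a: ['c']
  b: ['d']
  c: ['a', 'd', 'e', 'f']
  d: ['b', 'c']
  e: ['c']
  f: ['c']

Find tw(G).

1

A width-1 tree decomposition is:
Bags: B1 = {c, d}  B2 = {a, c}  B3 = {b, d}  B4 = {c, f}  B5 = {c, e}
Tree: B1–B2, B1–B3, B2–B4, B2–B5
Each bag holds 2 vertices, so the decomposition has width 1, which upper-bounds the treewidth. G has an edge, so its treewidth is at least 1. The upper and lower bounds meet at 1, so that is the treewidth.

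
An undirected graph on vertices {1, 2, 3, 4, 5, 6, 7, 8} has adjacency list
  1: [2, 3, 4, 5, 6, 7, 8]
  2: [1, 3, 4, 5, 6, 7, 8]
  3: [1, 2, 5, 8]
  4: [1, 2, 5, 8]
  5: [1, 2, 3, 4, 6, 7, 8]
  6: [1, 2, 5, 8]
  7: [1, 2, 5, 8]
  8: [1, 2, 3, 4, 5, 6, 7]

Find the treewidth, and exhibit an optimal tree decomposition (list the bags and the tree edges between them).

The largest bag has 5 vertices, giving width 4; this decomposition certifies tw(G) ≤ 4. On the other hand G contains the 5-clique {1, 2, 3, 5, 8}. A clique must lie in a single bag of any decomposition, so no decomposition can have width below 4. The upper and lower bounds meet at 4, so that is the treewidth.

Treewidth 4.
One optimal decomposition is:
Bags: B1 = {1, 2, 5, 7, 8}  B2 = {1, 2, 5, 6, 8}  B3 = {1, 2, 3, 5, 8}  B4 = {1, 2, 4, 5, 8}
Tree: B1–B2, B1–B3, B2–B4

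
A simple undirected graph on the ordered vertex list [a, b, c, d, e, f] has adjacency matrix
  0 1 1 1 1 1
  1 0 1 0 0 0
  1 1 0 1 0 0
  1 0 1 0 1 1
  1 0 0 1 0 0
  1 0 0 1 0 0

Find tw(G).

A width-2 tree decomposition is:
Bags: B1 = {a, c, d}  B2 = {a, d, e}  B3 = {a, d, f}  B4 = {a, b, c}
Tree: B1–B2, B1–B3, B1–B4
The largest bag has 3 vertices, giving width 2; this decomposition certifies tw(G) ≤ 2. Conversely, {a, d, e} is a clique of size 3, and the vertices of any clique must share a bag in every tree decomposition; so some bag has ≥ 3 vertices and tw(G) ≥ 2. The upper and lower bounds meet at 2, so that is the treewidth.

2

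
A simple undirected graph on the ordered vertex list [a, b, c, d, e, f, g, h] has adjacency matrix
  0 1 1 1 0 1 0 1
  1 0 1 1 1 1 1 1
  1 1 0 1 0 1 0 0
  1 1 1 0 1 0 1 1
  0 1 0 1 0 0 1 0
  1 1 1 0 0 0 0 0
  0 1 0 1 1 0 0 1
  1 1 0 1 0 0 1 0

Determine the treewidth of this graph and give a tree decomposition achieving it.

Treewidth 3.
One optimal decomposition is:
Bags: B1 = {a, b, c, f}  B2 = {a, b, c, d}  B3 = {a, b, d, h}  B4 = {b, d, g, h}  B5 = {b, d, e, g}
Tree: B1–B2, B2–B3, B3–B4, B4–B5

Each bag holds 4 vertices, so the decomposition has width 3, which upper-bounds the treewidth. Conversely, {b, d, e, g} is a clique of size 4, and the vertices of any clique must share a bag in every tree decomposition; so some bag has ≥ 4 vertices and tw(G) ≥ 3. Hence tw(G) = 3 exactly.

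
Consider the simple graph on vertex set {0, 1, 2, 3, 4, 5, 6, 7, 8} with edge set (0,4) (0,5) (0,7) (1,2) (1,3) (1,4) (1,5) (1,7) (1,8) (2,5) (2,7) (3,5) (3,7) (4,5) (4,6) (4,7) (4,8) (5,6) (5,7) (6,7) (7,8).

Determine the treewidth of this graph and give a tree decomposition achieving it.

Each bag holds 4 vertices, so the decomposition has width 3, which upper-bounds the treewidth. Conversely, {1, 4, 7, 8} is a clique of size 4, and the vertices of any clique must share a bag in every tree decomposition; so some bag has ≥ 4 vertices and tw(G) ≥ 3. Therefore the treewidth is 3.

Treewidth 3.
One optimal decomposition is:
Bags: B1 = {1, 4, 5, 7}  B2 = {1, 4, 7, 8}  B3 = {4, 5, 6, 7}  B4 = {1, 3, 5, 7}  B5 = {0, 4, 5, 7}  B6 = {1, 2, 5, 7}
Tree: B1–B2, B1–B3, B1–B4, B1–B5, B1–B6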